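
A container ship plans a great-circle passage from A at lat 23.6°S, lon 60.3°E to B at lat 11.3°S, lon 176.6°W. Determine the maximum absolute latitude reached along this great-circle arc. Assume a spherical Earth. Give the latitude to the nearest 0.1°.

The great circle lies in the plane with unit normal n̂ = (p₁ × p₂)/|p₁ × p₂|.
Here n̂_z ≈ +0.826; the vertex latitude is φ_max = arccos|n̂_z| ≈ 34.3°.
Check via Clairaut: cos φ_max = |cos φ₁| · sin C = cos(23.6°)·sin(115.6°) ≈ 0.826, again giving ≈ 34.3°.

≈ 34.3°S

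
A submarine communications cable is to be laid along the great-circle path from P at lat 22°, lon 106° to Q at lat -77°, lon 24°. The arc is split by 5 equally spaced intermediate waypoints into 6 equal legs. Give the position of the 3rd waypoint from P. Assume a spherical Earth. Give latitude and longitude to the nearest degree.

≈ lat -31°, lon 93°

Convert each endpoint to a unit vector on the sphere (x = cos φ cos λ, y = cos φ sin λ, z = sin φ).
The central angle between the endpoints is δ = arccos(p₁·p₂) ≈ 1.913 rad (109.6°).
Interpolate at f = 3/6 with slerp weights a = sin((1−f)δ)/sin δ ≈ 0.868, b = sin(fδ)/sin δ ≈ 0.868.
p = a·p₁ + b·p₂ ≈ (-0.043, 0.853, -0.520); φ = arcsin(p_z) ≈ -31.36°, λ = atan2(p_y, p_x) ≈ 92.92°.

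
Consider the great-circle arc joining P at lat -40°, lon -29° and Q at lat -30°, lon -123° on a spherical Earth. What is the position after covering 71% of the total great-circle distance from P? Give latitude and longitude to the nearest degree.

≈ lat -41°, lon -100°

Convert each endpoint to a unit vector on the sphere (x = cos φ cos λ, y = cos φ sin λ, z = sin φ).
The central angle between the endpoints is δ = arccos(p₁·p₂) ≈ 1.292 rad (74.0°).
Interpolate at f = 0.71 with slerp weights a = sin((1−f)δ)/sin δ ≈ 0.381, b = sin(fδ)/sin δ ≈ 0.826.
p = a·p₁ + b·p₂ ≈ (-0.134, -0.741, -0.658); φ = arcsin(p_z) ≈ -41.12°, λ = atan2(p_y, p_x) ≈ -100.28°.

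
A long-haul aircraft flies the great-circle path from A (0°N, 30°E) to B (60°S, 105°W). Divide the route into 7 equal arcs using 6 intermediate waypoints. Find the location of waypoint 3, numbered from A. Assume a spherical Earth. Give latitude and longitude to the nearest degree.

Convert each endpoint to a unit vector on the sphere (x = cos φ cos λ, y = cos φ sin λ, z = sin φ).
The central angle between the endpoints is δ = arccos(p₁·p₂) ≈ 1.932 rad (110.7°).
Interpolate at f = 3/7 with slerp weights a = sin((1−f)δ)/sin δ ≈ 0.955, b = sin(fδ)/sin δ ≈ 0.787.
p = a·p₁ + b·p₂ ≈ (0.725, 0.097, -0.682); φ = arcsin(p_z) ≈ -43.00°, λ = atan2(p_y, p_x) ≈ 7.62°.

≈ (43°S, 8°E)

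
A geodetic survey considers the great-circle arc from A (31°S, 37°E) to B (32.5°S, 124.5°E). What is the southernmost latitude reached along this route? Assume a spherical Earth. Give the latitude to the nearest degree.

≈ 41°S

The great circle lies in the plane with unit normal n̂ = (p₁ × p₂)/|p₁ × p₂|.
Here n̂_z ≈ +0.759; the vertex latitude is φ_max = arccos|n̂_z| ≈ 40.6°.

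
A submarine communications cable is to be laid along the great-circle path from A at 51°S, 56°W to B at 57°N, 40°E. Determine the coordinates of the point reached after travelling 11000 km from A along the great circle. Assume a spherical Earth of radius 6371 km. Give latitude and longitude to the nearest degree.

≈ 32°N, 5°E

Write both endpoints as unit vectors p₁, p₂ with components (cos φ cos λ, cos φ sin λ, sin φ).
The central angle between the endpoints is δ = arccos(p₁·p₂) ≈ 2.329 rad (133.4°). The total great-circle distance is δ·R ≈ 2.329 × 6371 ≈ 14838 km, so the target fraction is f = 11000/14838 ≈ 0.741.
Interpolate at f ≈ 0.741 with slerp weights a = sin((1−f)δ)/sin δ ≈ 0.780, b = sin(fδ)/sin δ ≈ 1.361.
p = a·p₁ + b·p₂ ≈ (0.842, 0.069, 0.535); φ = arcsin(p_z) ≈ 32.32°, λ = atan2(p_y, p_x) ≈ 4.69°.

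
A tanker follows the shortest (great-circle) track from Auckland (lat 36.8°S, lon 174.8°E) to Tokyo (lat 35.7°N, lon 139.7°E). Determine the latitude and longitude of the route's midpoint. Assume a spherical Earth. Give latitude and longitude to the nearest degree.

≈ lat 1°S, lon 157°E

Write both endpoints as unit vectors p₁, p₂ with components (cos φ cos λ, cos φ sin λ, sin φ).
The central angle between the endpoints is δ = arccos(p₁·p₂) ≈ 1.387 rad (79.5°).
Interpolate at f = 1/2 with slerp weights a = sin((1−f)δ)/sin δ ≈ 0.650, b = sin(fδ)/sin δ ≈ 0.650.
p = a·p₁ + b·p₂ ≈ (-0.921, 0.389, -0.010); φ = arcsin(p_z) ≈ -0.58°, λ = atan2(p_y, p_x) ≈ 157.12°.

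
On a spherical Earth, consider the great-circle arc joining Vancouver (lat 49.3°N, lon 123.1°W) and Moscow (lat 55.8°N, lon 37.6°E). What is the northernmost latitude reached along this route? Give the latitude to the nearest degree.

The great circle lies in the plane with unit normal n̂ = (p₁ × p₂)/|p₁ × p₂|.
Here n̂_z ≈ +0.126; the vertex latitude is φ_max = arccos|n̂_z| ≈ 82.7°.
Check via Clairaut: cos φ_max = |cos φ₁| · sin C = cos(49.3°)·sin(11.2°) ≈ 0.126, again giving ≈ 82.7°.

≈ 83°N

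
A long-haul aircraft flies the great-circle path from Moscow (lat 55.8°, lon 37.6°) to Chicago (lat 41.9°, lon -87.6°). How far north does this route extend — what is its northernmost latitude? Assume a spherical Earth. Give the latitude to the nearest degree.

≈ 69°

The great circle lies in the plane with unit normal n̂ = (p₁ × p₂)/|p₁ × p₂|.
Here n̂_z ≈ -0.360; the vertex latitude is φ_max = arccos|n̂_z| ≈ 68.9°.
Check via Clairaut: cos φ_max = |cos φ₁| · sin C = cos(55.8°)·sin(39.8°) ≈ 0.360, again giving ≈ 68.9°.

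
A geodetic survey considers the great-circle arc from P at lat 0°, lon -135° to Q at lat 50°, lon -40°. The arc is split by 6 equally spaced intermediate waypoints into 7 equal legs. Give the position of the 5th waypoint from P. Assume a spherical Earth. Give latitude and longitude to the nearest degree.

≈ lat 45°, lon -79°

From cos δ = sin φ₁ sin φ₂ + cos φ₁ cos φ₂ cos Δλ, the central angle is δ ≈ 1.627 rad (93.2°).
Interpolate at f = 5/7 with slerp weights a = sin((1−f)δ)/sin δ ≈ 0.449, b = sin(fδ)/sin δ ≈ 0.919.
p = a·p₁ + b·p₂ ≈ (0.135, -0.697, 0.704); φ = arcsin(p_z) ≈ 44.75°, λ = atan2(p_y, p_x) ≈ -79.03°.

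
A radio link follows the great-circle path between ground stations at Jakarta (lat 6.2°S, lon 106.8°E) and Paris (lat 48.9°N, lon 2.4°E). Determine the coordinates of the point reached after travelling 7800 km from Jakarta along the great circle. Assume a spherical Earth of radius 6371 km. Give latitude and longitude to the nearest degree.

≈ lat 42°N, lon 51°E

The haversine formula gives a central angle δ ≈ 1.817 rad (104.1°) between the endpoints. The total great-circle distance is δ·R ≈ 1.817 × 6371 ≈ 11577 km, so the target fraction is f = 7800/11577 ≈ 0.674.
Interpolate at f ≈ 0.674 with slerp weights a = sin((1−f)δ)/sin δ ≈ 0.576, b = sin(fδ)/sin δ ≈ 0.970.
p = a·p₁ + b·p₂ ≈ (0.471, 0.575, 0.669); φ = arcsin(p_z) ≈ 41.96°, λ = atan2(p_y, p_x) ≈ 50.65°.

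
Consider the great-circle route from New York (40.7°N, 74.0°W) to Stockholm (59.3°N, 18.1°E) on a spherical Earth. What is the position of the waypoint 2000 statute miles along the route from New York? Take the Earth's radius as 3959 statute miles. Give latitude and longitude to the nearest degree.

Convert each endpoint to a unit vector on the sphere (x = cos φ cos λ, y = cos φ sin λ, z = sin φ).
The central angle between the endpoints is δ = arccos(p₁·p₂) ≈ 0.993 rad (56.9°). The total great-circle distance is δ·R ≈ 0.993 × 3959 ≈ 3930 mi, so the target fraction is f = 2000/3930 ≈ 0.509.
Interpolate at f ≈ 0.509 with slerp weights a = sin((1−f)δ)/sin δ ≈ 0.559, b = sin(fδ)/sin δ ≈ 0.578.
p = a·p₁ + b·p₂ ≈ (0.397, -0.316, 0.862); φ = arcsin(p_z) ≈ 59.50°, λ = atan2(p_y, p_x) ≈ -38.49°.

≈ (59°N, 38°W)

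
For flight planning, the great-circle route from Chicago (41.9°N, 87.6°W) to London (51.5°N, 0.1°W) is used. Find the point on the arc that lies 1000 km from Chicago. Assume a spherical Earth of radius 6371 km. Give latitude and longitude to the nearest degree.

≈ 48°N, 78°W

The haversine formula gives a central angle δ ≈ 0.997 rad (57.1°) between the endpoints. The total great-circle distance is δ·R ≈ 0.997 × 6371 ≈ 6352 km, so the target fraction is f = 1000/6352 ≈ 0.157.
Interpolate at f ≈ 0.157 with slerp weights a = sin((1−f)δ)/sin δ ≈ 0.887, b = sin(fδ)/sin δ ≈ 0.186.
p = a·p₁ + b·p₂ ≈ (0.144, -0.660, 0.738); φ = arcsin(p_z) ≈ 47.55°, λ = atan2(p_y, p_x) ≈ -77.73°.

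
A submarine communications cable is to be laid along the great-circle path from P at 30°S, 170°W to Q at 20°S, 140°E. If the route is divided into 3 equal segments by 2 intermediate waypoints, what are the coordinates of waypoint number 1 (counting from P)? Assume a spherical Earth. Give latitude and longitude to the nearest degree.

≈ 29°S, 172°E

Write both endpoints as unit vectors p₁, p₂ with components (cos φ cos λ, cos φ sin λ, sin φ).
The central angle between the endpoints is δ = arccos(p₁·p₂) ≈ 0.804 rad (46.0°).
Interpolate at f = 1/3 with slerp weights a = sin((1−f)δ)/sin δ ≈ 0.709, b = sin(fδ)/sin δ ≈ 0.368.
p = a·p₁ + b·p₂ ≈ (-0.869, 0.115, -0.480); φ = arcsin(p_z) ≈ -28.71°, λ = atan2(p_y, p_x) ≈ 172.44°.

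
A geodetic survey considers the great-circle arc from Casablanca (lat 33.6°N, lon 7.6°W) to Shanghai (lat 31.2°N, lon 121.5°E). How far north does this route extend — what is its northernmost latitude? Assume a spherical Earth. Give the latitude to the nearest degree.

≈ 56°N

The great circle lies in the plane with unit normal n̂ = (p₁ × p₂)/|p₁ × p₂|.
Here n̂_z ≈ +0.560; the vertex latitude is φ_max = arccos|n̂_z| ≈ 55.9°.
Check via Clairaut: cos φ_max = |cos φ₁| · sin C = cos(33.6°)·sin(42.3°) ≈ 0.560, again giving ≈ 55.9°.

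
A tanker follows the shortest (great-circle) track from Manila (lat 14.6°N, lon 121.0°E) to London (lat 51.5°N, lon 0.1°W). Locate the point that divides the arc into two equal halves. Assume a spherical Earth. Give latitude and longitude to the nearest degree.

Write both endpoints as unit vectors p₁, p₂ with components (cos φ cos λ, cos φ sin λ, sin φ).
The central angle between the endpoints is δ = arccos(p₁·p₂) ≈ 1.685 rad (96.5°).
Interpolate at f = 1/2 with slerp weights a = sin((1−f)δ)/sin δ ≈ 0.751, b = sin(fδ)/sin δ ≈ 0.751.
p = a·p₁ + b·p₂ ≈ (0.093, 0.622, 0.777); φ = arcsin(p_z) ≈ 51.01°, λ = atan2(p_y, p_x) ≈ 81.48°.

≈ lat 51°N, lon 81°E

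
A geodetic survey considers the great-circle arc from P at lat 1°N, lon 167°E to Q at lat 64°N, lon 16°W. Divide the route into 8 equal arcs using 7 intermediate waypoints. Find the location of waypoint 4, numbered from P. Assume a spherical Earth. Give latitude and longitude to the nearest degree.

≈ lat 58°N, lon 169°E

Write both endpoints as unit vectors p₁, p₂ with components (cos φ cos λ, cos φ sin λ, sin φ).
The central angle between the endpoints is δ = arccos(p₁·p₂) ≈ 2.006 rad (115.0°).
Interpolate at f = 4/8 with slerp weights a = sin((1−f)δ)/sin δ ≈ 0.930, b = sin(fδ)/sin δ ≈ 0.930.
p = a·p₁ + b·p₂ ≈ (-0.514, 0.097, 0.852); φ = arcsin(p_z) ≈ 58.45°, λ = atan2(p_y, p_x) ≈ 169.34°.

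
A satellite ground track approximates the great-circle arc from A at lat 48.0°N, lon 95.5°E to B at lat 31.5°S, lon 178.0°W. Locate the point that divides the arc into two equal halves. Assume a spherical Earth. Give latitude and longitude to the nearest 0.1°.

Convert each endpoint to a unit vector on the sphere (x = cos φ cos λ, y = cos φ sin λ, z = sin φ).
The central angle between the endpoints is δ = arccos(p₁·p₂) ≈ 1.932 rad (110.7°).
Interpolate at f = 1/2 with slerp weights a = sin((1−f)δ)/sin δ ≈ 0.879, b = sin(fδ)/sin δ ≈ 0.879.
p = a·p₁ + b·p₂ ≈ (-0.806, 0.560, 0.194); φ = arcsin(p_z) ≈ 11.19°, λ = atan2(p_y, p_x) ≈ 145.22°.

≈ lat 11.2°N, lon 145.2°E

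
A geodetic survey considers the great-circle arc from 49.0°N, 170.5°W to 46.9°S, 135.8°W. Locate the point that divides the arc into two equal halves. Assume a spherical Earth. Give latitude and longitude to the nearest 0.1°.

Write both endpoints as unit vectors p₁, p₂ with components (cos φ cos λ, cos φ sin λ, sin φ).
The central angle between the endpoints is δ = arccos(p₁·p₂) ≈ 1.754 rad (100.5°).
Interpolate at f = 1/2 with slerp weights a = sin((1−f)δ)/sin δ ≈ 0.782, b = sin(fδ)/sin δ ≈ 0.782.
p = a·p₁ + b·p₂ ≈ (-0.889, -0.457, 0.019); φ = arcsin(p_z) ≈ 1.10°, λ = atan2(p_y, p_x) ≈ -152.79°.

≈ 1.1°N, 152.8°W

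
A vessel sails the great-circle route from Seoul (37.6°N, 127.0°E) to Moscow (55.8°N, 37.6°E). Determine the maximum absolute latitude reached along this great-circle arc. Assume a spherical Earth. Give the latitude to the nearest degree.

≈ 59°N

The great circle lies in the plane with unit normal n̂ = (p₁ × p₂)/|p₁ × p₂|.
Here n̂_z ≈ -0.517; the vertex latitude is φ_max = arccos|n̂_z| ≈ 58.8°.
Check via Clairaut: cos φ_max = |cos φ₁| · sin C = cos(37.6°)·sin(40.8°) ≈ 0.517, again giving ≈ 58.8°.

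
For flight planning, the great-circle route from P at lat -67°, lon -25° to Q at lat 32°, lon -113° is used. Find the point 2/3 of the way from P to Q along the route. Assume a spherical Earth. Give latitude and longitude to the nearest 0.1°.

Write both endpoints as unit vectors p₁, p₂ with components (cos φ cos λ, cos φ sin λ, sin φ).
The central angle between the endpoints is δ = arccos(p₁·p₂) ≈ 2.067 rad (118.4°).
Interpolate at f = 2/3 with slerp weights a = sin((1−f)δ)/sin δ ≈ 0.723, b = sin(fδ)/sin δ ≈ 1.116.
p = a·p₁ + b·p₂ ≈ (-0.114, -0.991, -0.074); φ = arcsin(p_z) ≈ -4.25°, λ = atan2(p_y, p_x) ≈ -96.55°.

≈ lat -4.2°, lon -96.6°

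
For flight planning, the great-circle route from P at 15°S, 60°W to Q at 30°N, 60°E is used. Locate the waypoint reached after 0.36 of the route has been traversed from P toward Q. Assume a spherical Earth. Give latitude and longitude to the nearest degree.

≈ 7°N, 21°W

Write both endpoints as unit vectors p₁, p₂ with components (cos φ cos λ, cos φ sin λ, sin φ).
The central angle between the endpoints is δ = arccos(p₁·p₂) ≈ 2.150 rad (123.2°).
Interpolate at f = 0.36 with slerp weights a = sin((1−f)δ)/sin δ ≈ 1.173, b = sin(fδ)/sin δ ≈ 0.836.
p = a·p₁ + b·p₂ ≈ (0.928, -0.354, 0.114); φ = arcsin(p_z) ≈ 6.56°, λ = atan2(p_y, p_x) ≈ -20.89°.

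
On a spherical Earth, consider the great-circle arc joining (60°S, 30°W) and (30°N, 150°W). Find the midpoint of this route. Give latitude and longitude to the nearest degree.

From cos δ = sin φ₁ sin φ₂ + cos φ₁ cos φ₂ cos Δλ, the central angle is δ ≈ 2.278 rad (130.5°).
Interpolate at f = 1/2 with slerp weights a = sin((1−f)δ)/sin δ ≈ 1.194, b = sin(fδ)/sin δ ≈ 1.194.
p = a·p₁ + b·p₂ ≈ (-0.379, -0.816, -0.437); φ = arcsin(p_z) ≈ -25.92°, λ = atan2(p_y, p_x) ≈ -114.90°.

≈ (26°S, 115°W)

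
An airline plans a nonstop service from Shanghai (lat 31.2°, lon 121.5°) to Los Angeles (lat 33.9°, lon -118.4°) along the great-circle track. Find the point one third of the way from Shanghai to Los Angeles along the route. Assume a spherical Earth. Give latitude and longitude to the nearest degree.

≈ lat 49°, lon 156°

The haversine formula gives a central angle δ ≈ 1.638 rad (93.8°) between the endpoints.
Interpolate at f = 1/3 with slerp weights a = sin((1−f)δ)/sin δ ≈ 0.890, b = sin(fδ)/sin δ ≈ 0.520.
p = a·p₁ + b·p₂ ≈ (-0.603, 0.269, 0.751); φ = arcsin(p_z) ≈ 48.68°, λ = atan2(p_y, p_x) ≈ 155.98°.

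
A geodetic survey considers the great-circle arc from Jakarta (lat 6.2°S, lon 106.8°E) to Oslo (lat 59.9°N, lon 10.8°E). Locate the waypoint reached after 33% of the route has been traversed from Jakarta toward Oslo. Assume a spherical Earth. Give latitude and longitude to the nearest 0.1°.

Convert each endpoint to a unit vector on the sphere (x = cos φ cos λ, y = cos φ sin λ, z = sin φ).
The central angle between the endpoints is δ = arccos(p₁·p₂) ≈ 1.717 rad (98.4°).
Interpolate at f = 0.33 with slerp weights a = sin((1−f)δ)/sin δ ≈ 0.923, b = sin(fδ)/sin δ ≈ 0.543.
p = a·p₁ + b·p₂ ≈ (0.002, 0.929, 0.370); φ = arcsin(p_z) ≈ 21.70°, λ = atan2(p_y, p_x) ≈ 89.87°.

≈ lat 21.7°N, lon 89.9°E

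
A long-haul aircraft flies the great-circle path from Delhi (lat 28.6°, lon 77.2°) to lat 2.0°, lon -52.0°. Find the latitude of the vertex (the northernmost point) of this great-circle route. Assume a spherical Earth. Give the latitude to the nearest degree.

The great circle lies in the plane with unit normal n̂ = (p₁ × p₂)/|p₁ × p₂|.
Here n̂_z ≈ -0.807; the vertex latitude is φ_max = arccos|n̂_z| ≈ 36.2°.
Check via Clairaut: cos φ_max = |cos φ₁| · sin C = cos(28.6°)·sin(66.7°) ≈ 0.807, again giving ≈ 36.2°.

≈ 36°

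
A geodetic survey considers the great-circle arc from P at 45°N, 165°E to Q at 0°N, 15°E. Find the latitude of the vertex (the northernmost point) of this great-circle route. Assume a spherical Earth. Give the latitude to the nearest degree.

The great circle lies in the plane with unit normal n̂ = (p₁ × p₂)/|p₁ × p₂|.
Here n̂_z ≈ -0.447; the vertex latitude is φ_max = arccos|n̂_z| ≈ 63.4°.

≈ 63°N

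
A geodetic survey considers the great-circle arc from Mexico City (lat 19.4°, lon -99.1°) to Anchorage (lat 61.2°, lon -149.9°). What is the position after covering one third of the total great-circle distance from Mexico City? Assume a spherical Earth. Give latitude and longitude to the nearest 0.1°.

≈ lat 35.3°, lon -109.2°

Convert each endpoint to a unit vector on the sphere (x = cos φ cos λ, y = cos φ sin λ, z = sin φ).
The central angle between the endpoints is δ = arccos(p₁·p₂) ≈ 0.954 rad (54.7°).
Interpolate at f = 1/3 with slerp weights a = sin((1−f)δ)/sin δ ≈ 0.728, b = sin(fδ)/sin δ ≈ 0.383.
p = a·p₁ + b·p₂ ≈ (-0.268, -0.771, 0.578); φ = arcsin(p_z) ≈ 35.29°, λ = atan2(p_y, p_x) ≈ -109.20°.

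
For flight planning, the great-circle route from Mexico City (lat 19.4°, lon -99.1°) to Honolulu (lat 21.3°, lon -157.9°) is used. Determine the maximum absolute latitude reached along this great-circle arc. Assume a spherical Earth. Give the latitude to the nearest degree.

The great circle lies in the plane with unit normal n̂ = (p₁ × p₂)/|p₁ × p₂|.
Here n̂_z ≈ -0.919; the vertex latitude is φ_max = arccos|n̂_z| ≈ 23.2°.
Check via Clairaut: cos φ_max = |cos φ₁| · sin C = cos(19.4°)·sin(77.1°) ≈ 0.919, again giving ≈ 23.2°.

≈ 23°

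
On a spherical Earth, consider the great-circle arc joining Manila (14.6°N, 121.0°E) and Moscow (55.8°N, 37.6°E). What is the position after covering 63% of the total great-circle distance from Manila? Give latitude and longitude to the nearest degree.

≈ 48°N, 81°E

Convert each endpoint to a unit vector on the sphere (x = cos φ cos λ, y = cos φ sin λ, z = sin φ).
The central angle between the endpoints is δ = arccos(p₁·p₂) ≈ 1.296 rad (74.3°).
Interpolate at f = 0.63 with slerp weights a = sin((1−f)δ)/sin δ ≈ 0.479, b = sin(fδ)/sin δ ≈ 0.757.
p = a·p₁ + b·p₂ ≈ (0.098, 0.657, 0.747); φ = arcsin(p_z) ≈ 48.34°, λ = atan2(p_y, p_x) ≈ 81.50°.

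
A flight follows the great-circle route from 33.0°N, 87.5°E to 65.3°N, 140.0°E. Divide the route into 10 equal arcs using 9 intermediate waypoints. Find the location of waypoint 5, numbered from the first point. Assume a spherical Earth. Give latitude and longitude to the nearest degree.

≈ 52°N, 104°E

Write both endpoints as unit vectors p₁, p₂ with components (cos φ cos λ, cos φ sin λ, sin φ).
The central angle between the endpoints is δ = arccos(p₁·p₂) ≈ 0.784 rad (44.9°).
Interpolate at f = 5/10 with slerp weights a = sin((1−f)δ)/sin δ ≈ 0.541, b = sin(fδ)/sin δ ≈ 0.541.
p = a·p₁ + b·p₂ ≈ (-0.153, 0.599, 0.786); φ = arcsin(p_z) ≈ 51.83°, λ = atan2(p_y, p_x) ≈ 104.37°.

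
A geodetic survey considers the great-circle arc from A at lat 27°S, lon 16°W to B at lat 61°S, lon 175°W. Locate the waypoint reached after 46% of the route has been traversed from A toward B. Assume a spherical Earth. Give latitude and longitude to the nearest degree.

Write both endpoints as unit vectors p₁, p₂ with components (cos φ cos λ, cos φ sin λ, sin φ).
The central angle between the endpoints is δ = arccos(p₁·p₂) ≈ 1.577 rad (90.4°).
Interpolate at f = 0.46 with slerp weights a = sin((1−f)δ)/sin δ ≈ 0.752, b = sin(fδ)/sin δ ≈ 0.663.
p = a·p₁ + b·p₂ ≈ (0.324, -0.213, -0.922); φ = arcsin(p_z) ≈ -67.20°, λ = atan2(p_y, p_x) ≈ -33.30°.

≈ lat 67°S, lon 33°W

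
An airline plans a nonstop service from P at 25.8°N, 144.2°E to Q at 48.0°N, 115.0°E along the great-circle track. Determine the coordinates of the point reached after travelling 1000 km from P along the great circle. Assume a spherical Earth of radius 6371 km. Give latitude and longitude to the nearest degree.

≈ 33°N, 138°E

The haversine formula gives a central angle δ ≈ 0.556 rad (31.9°) between the endpoints. The total great-circle distance is δ·R ≈ 0.556 × 6371 ≈ 3543 km, so the target fraction is f = 1000/3543 ≈ 0.282.
Interpolate at f ≈ 0.282 with slerp weights a = sin((1−f)δ)/sin δ ≈ 0.736, b = sin(fδ)/sin δ ≈ 0.296.
p = a·p₁ + b·p₂ ≈ (-0.621, 0.567, 0.540); φ = arcsin(p_z) ≈ 32.72°, λ = atan2(p_y, p_x) ≈ 137.60°.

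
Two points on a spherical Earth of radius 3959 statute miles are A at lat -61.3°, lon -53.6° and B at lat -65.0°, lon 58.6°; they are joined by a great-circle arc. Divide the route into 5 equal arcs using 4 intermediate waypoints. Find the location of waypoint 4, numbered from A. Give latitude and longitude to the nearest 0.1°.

Convert each endpoint to a unit vector on the sphere (x = cos φ cos λ, y = cos φ sin λ, z = sin φ).
The central angle between the endpoints is δ = arccos(p₁·p₂) ≈ 0.769 rad (44.1°).
Interpolate at f = 4/5 with slerp weights a = sin((1−f)δ)/sin δ ≈ 0.220, b = sin(fδ)/sin δ ≈ 0.830.
p = a·p₁ + b·p₂ ≈ (0.246, 0.214, -0.945); φ = arcsin(p_z) ≈ -70.98°, λ = atan2(p_y, p_x) ≈ 41.10°.

≈ lat -71.0°, lon 41.1°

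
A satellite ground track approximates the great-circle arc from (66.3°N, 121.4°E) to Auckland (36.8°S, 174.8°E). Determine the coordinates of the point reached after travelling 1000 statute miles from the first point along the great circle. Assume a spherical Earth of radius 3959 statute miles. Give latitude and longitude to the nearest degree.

≈ (54°N, 139°E)

Convert each endpoint to a unit vector on the sphere (x = cos φ cos λ, y = cos φ sin λ, z = sin φ).
The central angle between the endpoints is δ = arccos(p₁·p₂) ≈ 1.935 rad (110.9°). The total great-circle distance is δ·R ≈ 1.935 × 3959 ≈ 7662 mi, so the target fraction is f = 1000/7662 ≈ 0.131.
Interpolate at f ≈ 0.131 with slerp weights a = sin((1−f)δ)/sin δ ≈ 1.064, b = sin(fδ)/sin δ ≈ 0.267.
p = a·p₁ + b·p₂ ≈ (-0.436, 0.384, 0.814); φ = arcsin(p_z) ≈ 54.46°, λ = atan2(p_y, p_x) ≈ 138.61°.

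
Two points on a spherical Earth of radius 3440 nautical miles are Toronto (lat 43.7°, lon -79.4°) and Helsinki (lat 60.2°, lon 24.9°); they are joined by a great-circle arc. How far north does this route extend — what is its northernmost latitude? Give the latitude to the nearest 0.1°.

≈ 66.1°

The great circle lies in the plane with unit normal n̂ = (p₁ × p₂)/|p₁ × p₂|.
Here n̂_z ≈ +0.405; the vertex latitude is φ_max = arccos|n̂_z| ≈ 66.1°.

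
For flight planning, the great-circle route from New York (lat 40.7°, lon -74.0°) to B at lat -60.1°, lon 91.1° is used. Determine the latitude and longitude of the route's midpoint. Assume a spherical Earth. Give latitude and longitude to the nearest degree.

Write both endpoints as unit vectors p₁, p₂ with components (cos φ cos λ, cos φ sin λ, sin φ).
The central angle between the endpoints is δ = arccos(p₁·p₂) ≈ 2.767 rad (158.5°).
Interpolate at f = 1/2 with slerp weights a = sin((1−f)δ)/sin δ ≈ 2.683, b = sin(fδ)/sin δ ≈ 2.683.
p = a·p₁ + b·p₂ ≈ (0.535, -0.618, -0.576); φ = arcsin(p_z) ≈ -35.18°, λ = atan2(p_y, p_x) ≈ -49.12°.

≈ lat -35°, lon -49°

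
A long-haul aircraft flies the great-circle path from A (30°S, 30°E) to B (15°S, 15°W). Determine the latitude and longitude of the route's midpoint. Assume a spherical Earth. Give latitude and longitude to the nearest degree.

Write both endpoints as unit vectors p₁, p₂ with components (cos φ cos λ, cos φ sin λ, sin φ).
The central angle between the endpoints is δ = arccos(p₁·p₂) ≈ 0.766 rad (43.9°).
Interpolate at f = 1/2 with slerp weights a = sin((1−f)δ)/sin δ ≈ 0.539, b = sin(fδ)/sin δ ≈ 0.539.
p = a·p₁ + b·p₂ ≈ (0.907, 0.099, -0.409); φ = arcsin(p_z) ≈ -24.14°, λ = atan2(p_y, p_x) ≈ 6.21°.

≈ (24°S, 6°E)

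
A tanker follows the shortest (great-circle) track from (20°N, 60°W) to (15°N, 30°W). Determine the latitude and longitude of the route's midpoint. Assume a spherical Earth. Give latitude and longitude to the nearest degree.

≈ (18°N, 45°W)

Write both endpoints as unit vectors p₁, p₂ with components (cos φ cos λ, cos φ sin λ, sin φ).
The central angle between the endpoints is δ = arccos(p₁·p₂) ≈ 0.506 rad (29.0°).
Interpolate at f = 1/2 with slerp weights a = sin((1−f)δ)/sin δ ≈ 0.516, b = sin(fδ)/sin δ ≈ 0.516.
p = a·p₁ + b·p₂ ≈ (0.675, -0.670, 0.310); φ = arcsin(p_z) ≈ 18.08°, λ = atan2(p_y, p_x) ≈ -44.79°.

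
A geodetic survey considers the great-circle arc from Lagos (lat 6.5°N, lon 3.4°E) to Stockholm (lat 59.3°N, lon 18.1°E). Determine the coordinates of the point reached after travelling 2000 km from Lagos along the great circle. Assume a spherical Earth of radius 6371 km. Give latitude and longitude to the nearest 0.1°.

≈ lat 24.2°N, lon 6.5°E

Write both endpoints as unit vectors p₁, p₂ with components (cos φ cos λ, cos φ sin λ, sin φ).
The central angle between the endpoints is δ = arccos(p₁·p₂) ≈ 0.942 rad (54.0°). The total great-circle distance is δ·R ≈ 0.942 × 6371 ≈ 6003 km, so the target fraction is f = 2000/6003 ≈ 0.333.
Interpolate at f ≈ 0.333 with slerp weights a = sin((1−f)δ)/sin δ ≈ 0.727, b = sin(fδ)/sin δ ≈ 0.382.
p = a·p₁ + b·p₂ ≈ (0.906, 0.103, 0.411); φ = arcsin(p_z) ≈ 24.24°, λ = atan2(p_y, p_x) ≈ 6.51°.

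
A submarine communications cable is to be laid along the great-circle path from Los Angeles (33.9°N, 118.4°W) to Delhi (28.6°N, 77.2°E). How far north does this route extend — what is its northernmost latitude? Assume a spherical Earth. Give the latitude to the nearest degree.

The great circle lies in the plane with unit normal n̂ = (p₁ × p₂)/|p₁ × p₂|.
Here n̂_z ≈ -0.218; the vertex latitude is φ_max = arccos|n̂_z| ≈ 77.4°.
Check via Clairaut: cos φ_max = |cos φ₁| · sin C = cos(33.9°)·sin(15.2°) ≈ 0.218, again giving ≈ 77.4°.

≈ 77°N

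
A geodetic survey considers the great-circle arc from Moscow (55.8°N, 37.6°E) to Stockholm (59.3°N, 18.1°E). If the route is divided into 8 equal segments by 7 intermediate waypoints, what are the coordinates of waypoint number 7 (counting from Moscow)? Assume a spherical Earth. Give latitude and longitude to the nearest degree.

≈ 59°N, 21°E

From cos δ = sin φ₁ sin φ₂ + cos φ₁ cos φ₂ cos Δλ, the central angle is δ ≈ 0.192 rad (11.0°).
Interpolate at f = 7/8 with slerp weights a = sin((1−f)δ)/sin δ ≈ 0.126, b = sin(fδ)/sin δ ≈ 0.876.
p = a·p₁ + b·p₂ ≈ (0.481, 0.182, 0.857); φ = arcsin(p_z) ≈ 59.03°, λ = atan2(p_y, p_x) ≈ 20.73°.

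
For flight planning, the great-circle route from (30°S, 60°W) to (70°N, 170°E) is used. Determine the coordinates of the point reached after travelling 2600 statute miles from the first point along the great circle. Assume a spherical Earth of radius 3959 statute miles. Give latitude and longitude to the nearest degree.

From cos δ = sin φ₁ sin φ₂ + cos φ₁ cos φ₂ cos Δλ, the central angle is δ ≈ 2.292 rad (131.3°). The total great-circle distance is δ·R ≈ 2.292 × 3959 ≈ 9074 mi, so the target fraction is f = 2600/9074 ≈ 0.287.
Interpolate at f ≈ 0.287 with slerp weights a = sin((1−f)δ)/sin δ ≈ 1.329, b = sin(fδ)/sin δ ≈ 0.813.
p = a·p₁ + b·p₂ ≈ (0.302, -0.948, 0.100); φ = arcsin(p_z) ≈ 5.71°, λ = atan2(p_y, p_x) ≈ -72.36°.

≈ (6°N, 72°W)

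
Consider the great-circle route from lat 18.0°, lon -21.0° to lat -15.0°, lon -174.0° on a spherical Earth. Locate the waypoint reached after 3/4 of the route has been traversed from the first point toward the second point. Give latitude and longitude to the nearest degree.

≈ lat -5°, lon -136°

Convert each endpoint to a unit vector on the sphere (x = cos φ cos λ, y = cos φ sin λ, z = sin φ).
The central angle between the endpoints is δ = arccos(p₁·p₂) ≈ 2.687 rad (154.0°).
Interpolate at f = 3/4 with slerp weights a = sin((1−f)δ)/sin δ ≈ 1.418, b = sin(fδ)/sin δ ≈ 2.057.
p = a·p₁ + b·p₂ ≈ (-0.717, -0.691, -0.094); φ = arcsin(p_z) ≈ -5.40°, λ = atan2(p_y, p_x) ≈ -136.05°.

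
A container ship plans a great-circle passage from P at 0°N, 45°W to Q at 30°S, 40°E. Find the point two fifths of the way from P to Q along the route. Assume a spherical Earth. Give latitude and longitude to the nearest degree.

Write both endpoints as unit vectors p₁, p₂ with components (cos φ cos λ, cos φ sin λ, sin φ).
The central angle between the endpoints is δ = arccos(p₁·p₂) ≈ 1.495 rad (85.7°).
Interpolate at f = 2/5 with slerp weights a = sin((1−f)δ)/sin δ ≈ 0.784, b = sin(fδ)/sin δ ≈ 0.565.
p = a·p₁ + b·p₂ ≈ (0.929, -0.240, -0.282); φ = arcsin(p_z) ≈ -16.40°, λ = atan2(p_y, p_x) ≈ -14.48°.

≈ 16°S, 14°W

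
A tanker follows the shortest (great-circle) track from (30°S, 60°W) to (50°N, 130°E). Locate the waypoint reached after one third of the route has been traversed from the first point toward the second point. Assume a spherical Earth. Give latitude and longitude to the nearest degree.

≈ (21°N, 75°W)

Write both endpoints as unit vectors p₁, p₂ with components (cos φ cos λ, cos φ sin λ, sin φ).
The central angle between the endpoints is δ = arccos(p₁·p₂) ≈ 2.769 rad (158.6°).
Interpolate at f = 1/3 with slerp weights a = sin((1−f)δ)/sin δ ≈ 2.641, b = sin(fδ)/sin δ ≈ 2.188.
p = a·p₁ + b·p₂ ≈ (0.240, -0.903, 0.356); φ = arcsin(p_z) ≈ 20.83°, λ = atan2(p_y, p_x) ≈ -75.15°.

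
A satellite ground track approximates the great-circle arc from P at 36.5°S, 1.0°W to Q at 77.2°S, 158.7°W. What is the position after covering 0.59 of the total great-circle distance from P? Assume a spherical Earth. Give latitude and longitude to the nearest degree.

Convert each endpoint to a unit vector on the sphere (x = cos φ cos λ, y = cos φ sin λ, z = sin φ).
The central angle between the endpoints is δ = arccos(p₁·p₂) ≈ 1.143 rad (65.5°).
Interpolate at f = 0.59 with slerp weights a = sin((1−f)δ)/sin δ ≈ 0.496, b = sin(fδ)/sin δ ≈ 0.686.
p = a·p₁ + b·p₂ ≈ (0.257, -0.062, -0.964); φ = arcsin(p_z) ≈ -74.65°, λ = atan2(p_y, p_x) ≈ -13.59°.

≈ 75°S, 14°W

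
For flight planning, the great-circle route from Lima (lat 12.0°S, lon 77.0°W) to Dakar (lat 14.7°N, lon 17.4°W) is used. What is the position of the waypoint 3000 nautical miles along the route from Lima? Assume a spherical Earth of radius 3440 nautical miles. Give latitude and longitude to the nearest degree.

The haversine formula gives a central angle δ ≈ 1.131 rad (64.8°) between the endpoints. The total great-circle distance is δ·R ≈ 1.131 × 3440 ≈ 3890 nmi, so the target fraction is f = 3000/3890 ≈ 0.771.
Interpolate at f ≈ 0.771 with slerp weights a = sin((1−f)δ)/sin δ ≈ 0.283, b = sin(fδ)/sin δ ≈ 0.846.
p = a·p₁ + b·p₂ ≈ (0.843, -0.514, 0.156); φ = arcsin(p_z) ≈ 8.97°, λ = atan2(p_y, p_x) ≈ -31.37°.

≈ lat 9°N, lon 31°W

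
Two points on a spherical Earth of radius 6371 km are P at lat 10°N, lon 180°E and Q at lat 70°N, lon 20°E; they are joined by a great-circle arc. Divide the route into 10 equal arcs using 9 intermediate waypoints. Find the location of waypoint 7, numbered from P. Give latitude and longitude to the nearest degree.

Write both endpoints as unit vectors p₁, p₂ with components (cos φ cos λ, cos φ sin λ, sin φ).
The central angle between the endpoints is δ = arccos(p₁·p₂) ≈ 1.725 rad (98.8°).
Interpolate at f = 7/10 with slerp weights a = sin((1−f)δ)/sin δ ≈ 0.501, b = sin(fδ)/sin δ ≈ 0.946.
p = a·p₁ + b·p₂ ≈ (-0.189, 0.111, 0.976); φ = arcsin(p_z) ≈ 77.35°, λ = atan2(p_y, p_x) ≈ 149.65°.

≈ lat 77°N, lon 150°E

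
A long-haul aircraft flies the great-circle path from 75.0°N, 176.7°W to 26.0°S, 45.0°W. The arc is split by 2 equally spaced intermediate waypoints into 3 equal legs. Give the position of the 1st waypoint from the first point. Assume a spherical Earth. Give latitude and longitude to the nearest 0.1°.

Convert each endpoint to a unit vector on the sphere (x = cos φ cos λ, y = cos φ sin λ, z = sin φ).
The central angle between the endpoints is δ = arccos(p₁·p₂) ≈ 2.187 rad (125.3°).
Interpolate at f = 1/3 with slerp weights a = sin((1−f)δ)/sin δ ≈ 1.218, b = sin(fδ)/sin δ ≈ 0.817.
p = a·p₁ + b·p₂ ≈ (0.204, -0.537, 0.818); φ = arcsin(p_z) ≈ 54.93°, λ = atan2(p_y, p_x) ≈ -69.18°.

≈ 54.9°N, 69.2°W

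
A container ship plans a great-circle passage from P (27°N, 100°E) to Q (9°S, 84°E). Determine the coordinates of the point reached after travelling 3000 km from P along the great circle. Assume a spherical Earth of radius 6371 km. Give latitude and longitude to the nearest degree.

Write both endpoints as unit vectors p₁, p₂ with components (cos φ cos λ, cos φ sin λ, sin φ).
The central angle between the endpoints is δ = arccos(p₁·p₂) ≈ 0.684 rad (39.2°). The total great-circle distance is δ·R ≈ 0.684 × 6371 ≈ 4359 km, so the target fraction is f = 3000/4359 ≈ 0.688.
Interpolate at f ≈ 0.688 with slerp weights a = sin((1−f)δ)/sin δ ≈ 0.335, b = sin(fδ)/sin δ ≈ 0.718.
p = a·p₁ + b·p₂ ≈ (0.022, 0.999, 0.040); φ = arcsin(p_z) ≈ 2.28°, λ = atan2(p_y, p_x) ≈ 88.72°.

≈ (2°N, 89°E)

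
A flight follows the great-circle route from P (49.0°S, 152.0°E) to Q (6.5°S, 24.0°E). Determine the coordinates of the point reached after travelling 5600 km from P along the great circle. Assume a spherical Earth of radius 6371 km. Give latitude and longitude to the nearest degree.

≈ (50°S, 70°E)

From cos δ = sin φ₁ sin φ₂ + cos φ₁ cos φ₂ cos Δλ, the central angle is δ ≈ 1.892 rad (108.4°). The total great-circle distance is δ·R ≈ 1.892 × 6371 ≈ 12055 km, so the target fraction is f = 5600/12055 ≈ 0.465.
Interpolate at f ≈ 0.465 with slerp weights a = sin((1−f)δ)/sin δ ≈ 0.894, b = sin(fδ)/sin δ ≈ 0.812.
p = a·p₁ + b·p₂ ≈ (0.219, 0.603, -0.767); φ = arcsin(p_z) ≈ -50.07°, λ = atan2(p_y, p_x) ≈ 70.08°.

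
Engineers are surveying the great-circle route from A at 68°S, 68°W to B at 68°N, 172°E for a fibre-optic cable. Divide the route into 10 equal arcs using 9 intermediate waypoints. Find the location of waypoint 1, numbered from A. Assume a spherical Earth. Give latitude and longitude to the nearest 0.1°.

Convert each endpoint to a unit vector on the sphere (x = cos φ cos λ, y = cos φ sin λ, z = sin φ).
The central angle between the endpoints is δ = arccos(p₁·p₂) ≈ 2.765 rad (158.4°).
Interpolate at f = 1/10 with slerp weights a = sin((1−f)δ)/sin δ ≈ 1.652, b = sin(fδ)/sin δ ≈ 0.742.
p = a·p₁ + b·p₂ ≈ (-0.043, -0.535, -0.844); φ = arcsin(p_z) ≈ -57.53°, λ = atan2(p_y, p_x) ≈ -94.64°.

≈ 57.5°S, 94.6°W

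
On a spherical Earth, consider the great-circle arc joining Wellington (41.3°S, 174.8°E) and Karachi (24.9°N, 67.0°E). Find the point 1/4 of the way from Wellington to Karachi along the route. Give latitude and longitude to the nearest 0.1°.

The haversine formula gives a central angle δ ≈ 2.079 rad (119.1°) between the endpoints.
Interpolate at f = 1/4 with slerp weights a = sin((1−f)δ)/sin δ ≈ 1.144, b = sin(fδ)/sin δ ≈ 0.568.
p = a·p₁ + b·p₂ ≈ (-0.655, 0.552, -0.516); φ = arcsin(p_z) ≈ -31.06°, λ = atan2(p_y, p_x) ≈ 139.85°.

≈ (31.1°S, 139.8°E)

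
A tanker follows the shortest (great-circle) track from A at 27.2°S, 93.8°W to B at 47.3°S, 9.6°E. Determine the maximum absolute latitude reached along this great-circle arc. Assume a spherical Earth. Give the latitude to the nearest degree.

The great circle lies in the plane with unit normal n̂ = (p₁ × p₂)/|p₁ × p₂|.
Here n̂_z ≈ +0.598; the vertex latitude is φ_max = arccos|n̂_z| ≈ 53.2°.

≈ 53°S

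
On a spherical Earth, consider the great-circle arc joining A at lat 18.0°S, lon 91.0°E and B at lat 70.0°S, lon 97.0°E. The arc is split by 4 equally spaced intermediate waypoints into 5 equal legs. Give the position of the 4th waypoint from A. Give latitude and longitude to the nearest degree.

Write both endpoints as unit vectors p₁, p₂ with components (cos φ cos λ, cos φ sin λ, sin φ).
The central angle between the endpoints is δ = arccos(p₁·p₂) ≈ 0.910 rad (52.1°).
Interpolate at f = 4/5 with slerp weights a = sin((1−f)δ)/sin δ ≈ 0.229, b = sin(fδ)/sin δ ≈ 0.843.
p = a·p₁ + b·p₂ ≈ (-0.039, 0.504, -0.863); φ = arcsin(p_z) ≈ -59.63°, λ = atan2(p_y, p_x) ≈ 94.42°.

≈ lat 60°S, lon 94°E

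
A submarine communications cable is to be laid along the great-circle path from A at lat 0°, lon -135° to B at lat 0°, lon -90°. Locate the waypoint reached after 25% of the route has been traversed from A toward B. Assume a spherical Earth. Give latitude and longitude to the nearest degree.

≈ lat 0°, lon -124°

Convert each endpoint to a unit vector on the sphere (x = cos φ cos λ, y = cos φ sin λ, z = sin φ).
The central angle between the endpoints is δ = arccos(p₁·p₂) ≈ 0.785 rad (45.0°).
Interpolate at f = 0.25 with slerp weights a = sin((1−f)δ)/sin δ ≈ 0.786, b = sin(fδ)/sin δ ≈ 0.276.
p = a·p₁ + b·p₂ ≈ (-0.556, -0.831, 0.000); φ = arcsin(p_z) ≈ 0.00°, λ = atan2(p_y, p_x) ≈ -123.75°.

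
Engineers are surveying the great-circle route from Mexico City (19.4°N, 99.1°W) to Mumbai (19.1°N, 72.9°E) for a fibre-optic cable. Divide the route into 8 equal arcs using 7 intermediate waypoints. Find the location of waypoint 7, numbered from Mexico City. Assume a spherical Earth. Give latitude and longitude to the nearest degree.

From cos δ = sin φ₁ sin φ₂ + cos φ₁ cos φ₂ cos Δλ, the central angle is δ ≈ 2.456 rad (140.7°).
Interpolate at f = 7/8 with slerp weights a = sin((1−f)δ)/sin δ ≈ 0.477, b = sin(fδ)/sin δ ≈ 1.323.
p = a·p₁ + b·p₂ ≈ (0.296, 0.750, 0.591); φ = arcsin(p_z) ≈ 36.25°, λ = atan2(p_y, p_x) ≈ 68.45°.

≈ 36°N, 68°E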